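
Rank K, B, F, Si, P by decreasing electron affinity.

F > Si > P > K > B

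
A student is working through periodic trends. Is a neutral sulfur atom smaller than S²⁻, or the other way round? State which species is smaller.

Forming S²⁻ adds 2 electrons to S. More electron–electron repulsion in the same shell, with unchanged nuclear charge, lets the cloud expand.
An anion is larger than its parent atom: S²⁻ > S.

S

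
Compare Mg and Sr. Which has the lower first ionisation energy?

Across a period the outer electron is held more tightly (higher IE₁); down a group it sits in a higher shell, more shielded, and comes off more easily.
All are in group 2, so first ionization energy increases up the group.
So Sr has the lower first ionisation energy (Sr < Mg).

Sr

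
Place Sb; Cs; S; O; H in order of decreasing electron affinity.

S, O, Sb, H, Cs

H is in period 1, group 1; O is in period 2, group 16; S is in period 3, group 16; Sb is in period 5, group 15; Cs is in period 6, group 1.
Adding an electron releases more energy for atoms nearer the top right (short of the noble gases).
These span different periods and groups, so the two trends combine.
H > Cs: H sits above Cs in group 1, so the down-group effect alone puts H higher.
Sb > H: the two effects oppose for this pair; the across-period effect wins (103 vs 73 kJ/mol).
O > Sb: relative to Sb, both the across-period and down-group shifts push O's electron affinity up.
S > O: this pair runs against the simple trend — see the exception note.
Note the exception: S has a higher electron affinity than O, contrary to the simple trend — the compact 2p subshell of O repels the added electron more than S's larger 3p does.
For reference (kJ/mol): H 73, O 141, S 200, Sb 103, Cs 46.
So from highest to lowest: S > O > Sb > H > Cs.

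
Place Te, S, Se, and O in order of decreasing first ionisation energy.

O > S > Se > Te

O is in period 2, group 16; S is in period 3, group 16; Se is in period 4, group 16; Te is in period 5, group 16.
IE₁ increases left→right with effective nuclear charge and decreases top→bottom as the valence shell moves farther out.
All are in group 16, so first ionization energy increases up the group.
So from highest to lowest: O > S > Se > Te.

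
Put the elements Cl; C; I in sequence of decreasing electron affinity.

Cl, I, C

C is in period 2, group 14; Cl is in period 3, group 17; I is in period 5, group 17.
Atoms with high Z_eff and room in the valence shell (especially the halogens) have the most exothermic electron affinities.
Here both period and group differ, so the two effects have to be weighed against each other.
I > C: the two effects oppose for this pair; the across-period effect wins (295 vs 122 kJ/mol).
Cl > I: they share group 17; the group trend gives Cl the larger value.
Approximate values (kJ/mol): C 122, Cl 349, I 295.
So from highest to lowest: Cl > I > C.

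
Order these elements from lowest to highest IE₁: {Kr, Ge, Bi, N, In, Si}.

In < Bi < Ge < Si < Kr < N

N is in period 2, group 15; Si is in period 3, group 14; Ge is in period 4, group 14; Kr is in period 4, group 18; In is in period 5, group 13; Bi is in period 6, group 15.
IE₁ increases left→right with effective nuclear charge and decreases top→bottom as the valence shell moves farther out.
These span different periods and groups, so the two trends combine.
Bi > In: the two effects oppose for this pair; the across-period effect wins (703 vs 558 kJ/mol).
Ge > Bi: period and group pull opposite ways; the down-group shift dominates (762 vs 703 kJ/mol).
Si > Ge: Si sits above Ge in group 14, so the down-group effect alone puts Si higher.
Kr > Si: the two effects oppose for this pair; the across-period effect wins (1351 vs 786 kJ/mol).
N > Kr: period and group pull opposite ways; the down-group shift dominates (1402 vs 1351 kJ/mol).
Approximate values (kJ/mol): N 1402, Si 786, Ge 762, Kr 1351, In 558, Bi 703.
So from lowest to highest: In < Bi < Ge < Si < Kr < N.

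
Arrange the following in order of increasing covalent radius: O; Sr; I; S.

O is in period 2, group 16; S is in period 3, group 16; Sr is in period 5, group 2; I is in period 5, group 17.
Atomic radius shrinks across a period as nuclear charge pulls the same shell inward, and grows down a group as new shells are added.
Here both period and group differ, so the two effects have to be weighed against each other.
S > O: they share group 16; the group trend gives S the larger value.
I > S: the two effects oppose for this pair; the down-group effect wins (133 vs 103 pm).
Sr > I: both are in period 5; the period trend gives Sr the larger value.
For reference (pm): O 63, S 103, Sr 185, I 133.
So from smallest to largest: O < S < I < Sr.

O < S < I < Sr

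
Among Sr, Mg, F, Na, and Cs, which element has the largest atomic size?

Moving right in a period, electrons are added to the same shell under a stronger nuclear pull, so atoms get smaller; moving down, a new shell is opened and atoms get larger.
Neither a single period nor a single group — weigh both effects.
Mg > F: both effects reinforce here, so Mg is clearly the larger of the two.
Na > Mg: both are in period 3; the period trend gives Na the larger value.
Sr > Na: the two effects oppose for this pair; the down-group effect wins (185 vs 155 pm).
Cs > Sr: both effects reinforce here, so Cs is clearly the larger of the two.
For reference (pm): F 64, Na 155, Mg 139, Sr 185, Cs 232.
The largest atomic size among these belongs to Cs.

Cs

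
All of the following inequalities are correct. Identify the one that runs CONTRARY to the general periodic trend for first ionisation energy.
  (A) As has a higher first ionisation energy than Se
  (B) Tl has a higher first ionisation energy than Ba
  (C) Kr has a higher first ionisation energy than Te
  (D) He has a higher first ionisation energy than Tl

(A)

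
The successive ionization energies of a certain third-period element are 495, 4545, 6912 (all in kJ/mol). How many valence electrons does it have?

Look for the largest jump between consecutive ionization energies: IE2/IE1 ≈ 9.2, far larger than any earlier ratio.
That jump marks the point where a core electron is being removed. So the atom has 1 valence electron.

1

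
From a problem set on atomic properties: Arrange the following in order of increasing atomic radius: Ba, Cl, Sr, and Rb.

Atomic radius shrinks across a period as nuclear charge pulls the same shell inward, and grows down a group as new shells are added.
Neither a single period nor a single group — weigh both effects.
Sr > Cl: relative to Cl, both the across-period and down-group shifts push Sr's atomic radius up.
Ba > Sr: Ba sits below Sr in group 2, so the down-group effect alone puts Ba larger.
Rb > Ba: the two effects oppose for this pair; the across-period effect wins (210 vs 196 pm).
For reference (pm): Cl 99, Rb 210, Sr 185, Ba 196.
So from smallest to largest: Cl < Sr < Ba < Rb.

Cl, Sr, Ba, Rb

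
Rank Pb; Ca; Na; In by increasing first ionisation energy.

Na is in period 3, group 1; Ca is in period 4, group 2; In is in period 5, group 13; Pb is in period 6, group 14.
Removing the outermost electron gets harder across a period and easier down a group.
A diagonal step moves right (one effect) and down (the opposite effect) at once.
In > Na: the two effects oppose for this pair; the across-period effect wins (558 vs 496 kJ/mol).
Ca > In: the two effects oppose for this pair; the down-group effect wins (590 vs 558 kJ/mol).
Pb > Ca: period and group pull opposite ways; the across-period shift dominates (716 vs 590 kJ/mol).
Tabulated first ionization energy (kJ/mol): Na 496, Ca 590, In 558, Pb 716.
So from lowest to highest: Na < In < Ca < Pb.

Na, In, Ca, Pb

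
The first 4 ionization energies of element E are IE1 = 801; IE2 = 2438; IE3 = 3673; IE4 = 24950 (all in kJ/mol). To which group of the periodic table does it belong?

Look for the largest jump between consecutive ionization energies: IE4/IE3 ≈ 6.8, far larger than any earlier ratio.
That jump marks the point where a core electron is being removed. So the atom has 3 valence electrons.
A main-group element with 3 valence electrons is in group 13.

Group 13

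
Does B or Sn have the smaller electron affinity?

B

B is in period 2, group 13; Sn is in period 5, group 14.
Atoms with high Z_eff and room in the valence shell (especially the halogens) have the most exothermic electron affinities.
Here both period and group differ, so the two effects have to be weighed against each other.
Sn > B: period and group pull opposite ways; the across-period shift dominates (107 vs 27 kJ/mol).
Tabulated electron affinity (kJ/mol): B 27, Sn 107.
So B has the smaller electron affinity (B < Sn).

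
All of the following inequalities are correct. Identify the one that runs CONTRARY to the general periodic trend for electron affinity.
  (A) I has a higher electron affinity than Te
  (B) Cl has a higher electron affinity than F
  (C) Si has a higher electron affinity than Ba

The general trend: electron affinity increases across a period and decreases down a group.
(A) I (period 5, group 17) vs Te (period 5, group 16): the stated order agrees with the simple trend.
(B) Cl (period 3, group 17) vs F (period 2, group 17): the stated order contradicts the simple trend.
(C) Si (period 3, group 14) vs Ba (period 6, group 2): the stated order agrees with the simple trend.
The exception is (B): F's small 2p subshell makes the incoming electron feel strong e⁻–e⁻ repulsion, so Cl actually releases more energy on gaining an electron.

(B)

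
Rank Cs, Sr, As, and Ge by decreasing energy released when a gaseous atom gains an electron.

Ge > As > Cs > Sr

Adding an electron releases more energy for atoms nearer the top right (short of the noble gases).
These span different periods and groups, so the two trends combine.
Cs > Sr: this pair runs against the simple trend — see the exception note.
As > Cs: relative to Cs, both the across-period and down-group shifts push As's electron affinity up.
Ge > As: this pair runs against the simple trend — see the exception note.
Note the exception: Cs has a higher electron affinity than Sr, contrary to the simple trend — adding an electron to Sr (ns²) has to open a new, higher-energy np subshell, which is unfavourable.
Note the exception: Ge has a higher electron affinity than As, contrary to the simple trend — adding an electron to As's half-filled 4p³ is unfavourable, so Ge (4p²) has the more exothermic EA.
For reference (kJ/mol): Ge 119, As 78, Sr 5, Cs 46.
So from highest to lowest: Ge > As > Cs > Sr.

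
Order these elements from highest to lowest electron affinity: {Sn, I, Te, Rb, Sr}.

I > Te > Sn > Rb > Sr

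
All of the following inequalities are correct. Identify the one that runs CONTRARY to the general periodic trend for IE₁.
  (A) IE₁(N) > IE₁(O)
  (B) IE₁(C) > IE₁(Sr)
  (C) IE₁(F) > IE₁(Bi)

(A)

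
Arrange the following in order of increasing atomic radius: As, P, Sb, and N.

Moving right in a period, electrons are added to the same shell under a stronger nuclear pull, so atoms get smaller; moving down, a new shell is opened and atoms get larger.
All are in group 15, so atomic radius increases down the group.
So from smallest to largest: N < P < As < Sb.

N, P, As, Sb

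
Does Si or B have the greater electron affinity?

Si

B is in period 2, group 13; Si is in period 3, group 14.
Atoms with high Z_eff and room in the valence shell (especially the halogens) have the most exothermic electron affinities.
A diagonal step moves right (one effect) and down (the opposite effect) at once.
Si > B: the two effects oppose for this pair; the across-period effect wins (134 vs 27 kJ/mol).
Tabulated electron affinity (kJ/mol): B 27, Si 134.
So Si has the greater electron affinity (Si > B).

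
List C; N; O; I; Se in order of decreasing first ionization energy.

N > O > C > I > Se

C is in period 2, group 14; N is in period 2, group 15; O is in period 2, group 16; Se is in period 4, group 16; I is in period 5, group 17.
Across a period the outer electron is held more tightly (higher IE₁); down a group it sits in a higher shell, more shielded, and comes off more easily.
Neither a single period nor a single group — weigh both effects.
I > Se: the two effects oppose for this pair; the across-period effect wins (1008 vs 941 kJ/mol).
C > I: period and group pull opposite ways; the down-group shift dominates (1086 vs 1008 kJ/mol).
O > C: both are in period 2; the period trend gives O the larger value.
N > O: this pair runs against the simple trend — see the exception note.
Note the exception: N has a higher first ionization energy than O, contrary to the simple trend — pairing an electron in O's 2p⁴ costs repulsion energy, so O ionizes more easily than half-filled N (2p³).
Approximate values (kJ/mol): C 1086, N 1402, O 1314, Se 941, I 1008.
So from highest to lowest: N > O > C > I > Se.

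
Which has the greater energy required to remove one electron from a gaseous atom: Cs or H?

H is in period 1, group 1; Cs is in period 6, group 1.
First ionization energy rises across a period (greater Z_eff holds electrons more tightly) and falls down a group (valence electrons are farther from the nucleus).
All are in group 1, so first ionization energy increases up the group.
So H has the greater energy required to remove one electron from a gaseous atom (H > Cs).

H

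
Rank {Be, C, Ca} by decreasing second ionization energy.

C > Be > Ca

The second ionization energy removes an electron from the +1 ion. For each element: Be⁺ still has 1 valence electron; C⁺ still has 3 valence electrons; Ca⁺ still has 1 valence electron.
All are still removing valence electrons, so compare the +1 ions as you would atoms: IE_2 generally rises across a period (higher Z_eff) and falls down a group (larger shell), subject to the usual subshell exceptions.
Valence configurations: Be⁺ [He]2s¹, C⁺ [He]2s²2p¹, Ca⁺ [Ar]4s¹.
The numbers (kJ/mol): Be 1757, C 2353, Ca 1145.
Hence IE_2: Ca < Be < C.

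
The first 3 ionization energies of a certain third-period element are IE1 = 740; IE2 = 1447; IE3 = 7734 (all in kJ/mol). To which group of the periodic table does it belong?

Look for the largest jump between consecutive ionization energies: IE3/IE2 ≈ 5.3, far larger than any earlier ratio.
That jump marks the point where a core electron is being removed. So the atom has 2 valence electrons.
A main-group element with 2 valence electrons is in group 2.

Group 2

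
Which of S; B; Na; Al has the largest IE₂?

Na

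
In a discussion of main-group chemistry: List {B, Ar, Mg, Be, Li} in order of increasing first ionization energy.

Li is in period 2, group 1; Be is in period 2, group 2; B is in period 2, group 13; Mg is in period 3, group 2; Ar is in period 3, group 18.
Removing the outermost electron gets harder across a period and easier down a group.
Neither a single period nor a single group — weigh both effects.
Mg > Li: period and group pull opposite ways; the across-period shift dominates (738 vs 520 kJ/mol).
B > Mg: relative to Mg, both the across-period and down-group shifts push B's first ionization energy up.
Be > B: this pair runs against the simple trend — see the exception note.
Ar > Be: period and group pull opposite ways; the across-period shift dominates (1521 vs 900 kJ/mol).
Note the exception: Be has a higher first ionization energy than B, contrary to the simple trend — removing B's lone 2p electron is easier than breaking Be's filled 2s².
Approximate values (kJ/mol): Li 520, Be 900, B 801, Mg 738, Ar 1521.
So from lowest to highest: Li < Mg < B < Be < Ar.

Li < Mg < B < Be < Ar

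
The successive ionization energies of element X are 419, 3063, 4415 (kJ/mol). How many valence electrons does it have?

Look for the largest jump between consecutive ionization energies: IE2/IE1 ≈ 7.3, far larger than any earlier ratio.
That jump marks the point where a core electron is being removed. So the atom has 1 valence electron.

1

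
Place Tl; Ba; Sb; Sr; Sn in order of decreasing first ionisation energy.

IE₁ increases left→right with effective nuclear charge and decreases top→bottom as the valence shell moves farther out.
Here both period and group differ, so the two effects have to be weighed against each other.
Sr > Ba: Sr sits above Ba in group 2, so the down-group effect alone puts Sr higher.
Tl > Sr: period and group pull opposite ways; the across-period shift dominates (589 vs 550 kJ/mol).
Sn > Tl: relative to Tl, both the across-period and down-group shifts push Sn's first ionization energy up.
Sb > Sn: Sb lies to the right of Sn in period 5, so the across-period effect alone puts Sb higher.
For reference (kJ/mol): Sr 550, Sn 709, Sb 831, Ba 503, Tl 589.
So from highest to lowest: Sb > Sn > Tl > Sr > Ba.

Sb, Sn, Tl, Sr, Ba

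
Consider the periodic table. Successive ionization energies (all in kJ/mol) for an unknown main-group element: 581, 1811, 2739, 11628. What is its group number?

Group 13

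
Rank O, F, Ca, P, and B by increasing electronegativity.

B is in period 2, group 13; O is in period 2, group 16; F is in period 2, group 17; P is in period 3, group 15; Ca is in period 4, group 2.
Atoms toward the upper right of the periodic table pull bonding electrons most strongly.
Here both period and group differ, so the two effects have to be weighed against each other.
B > Ca: both effects reinforce here, so B is clearly the higher of the two.
P > B: the two effects oppose for this pair; the across-period effect wins (2.19 vs 2.04).
O > P: both effects reinforce here, so O is clearly the higher of the two.
F > O: F lies to the right of O in period 2, so the across-period effect alone puts F higher.
For reference (Pauling): B 2.04, O 3.44, F 3.98, P 2.19, Ca 1.00.
So from lowest to highest: Ca < B < P < O < F.

Ca, B, P, O, F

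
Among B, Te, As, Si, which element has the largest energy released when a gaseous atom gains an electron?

Te

B is in period 2, group 13; Si is in period 3, group 14; As is in period 4, group 15; Te is in period 5, group 16.
EA tends to increase across a period and decrease down a group, though the pattern is less regular than for IE or radius.
These sit on a diagonal, where the across-period and down-group effects partly cancel.
As > B: period and group pull opposite ways; the across-period shift dominates (78 vs 27 kJ/mol).
Si > As: the two effects oppose for this pair; the down-group effect wins (134 vs 78 kJ/mol).
Te > Si: period and group pull opposite ways; the across-period shift dominates (190 vs 134 kJ/mol).
Tabulated electron affinity (kJ/mol): B 27, Si 134, As 78, Te 190.
The largest energy released when a gaseous atom gains an electron among these belongs to Te.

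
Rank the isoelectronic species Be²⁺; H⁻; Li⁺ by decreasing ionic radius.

H⁻, Li⁺, Be²⁺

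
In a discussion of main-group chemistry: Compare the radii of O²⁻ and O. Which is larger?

O²⁻

Forming O²⁻ adds 2 electrons to O. More electron–electron repulsion in the same shell, with unchanged nuclear charge, lets the cloud expand.
An anion is larger than its parent atom: O²⁻ > O.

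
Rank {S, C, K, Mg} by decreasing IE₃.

Mg > C > K > S

The third ionization energy removes an electron from the +2 ion. For each element: S²⁺ still has 4 valence electrons; C²⁺ still has 2 valence electrons; K²⁺ is already 1 electron into the core; Mg²⁺ is the bare [Ne] core.
Usually core removal costs more than valence removal, but here the competition is close: a tightly held n=2 valence electron can cost more to remove than an n=3 core electron, so the actual values have to decide it.
Valence configurations: S²⁺ [Ne]3s²3p², C²⁺ [He]2s².
Approximate IE_3 values (kJ/mol): S 3357, C 4620, K 4420, Mg 7733.
Overall IE_3 order: S < K < C < Mg.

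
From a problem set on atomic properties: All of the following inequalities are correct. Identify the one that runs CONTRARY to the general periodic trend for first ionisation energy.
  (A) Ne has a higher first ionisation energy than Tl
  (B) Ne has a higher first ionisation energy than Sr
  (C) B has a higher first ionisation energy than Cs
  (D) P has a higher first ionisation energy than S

The general trend: first ionisation energy increases across a period and decreases down a group.
(A) Ne (period 2, group 18) vs Tl (period 6, group 13): the stated order agrees with the simple trend.
(B) Ne (period 2, group 18) vs Sr (period 5, group 2): the stated order agrees with the simple trend.
(C) B (period 2, group 13) vs Cs (period 6, group 1): the stated order agrees with the simple trend.
(D) P (period 3, group 15) vs S (period 3, group 16): the stated order contradicts the simple trend.
The exception is (D): S (3p⁴) ionizes more easily than half-filled P (3p³) because the paired 3p electron in S is pushed out by e⁻–e⁻ repulsion.

(D)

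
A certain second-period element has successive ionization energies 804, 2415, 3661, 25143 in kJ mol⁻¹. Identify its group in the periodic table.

Group 13

Look for the largest jump between consecutive ionization energies: IE4/IE3 ≈ 6.9, far larger than any earlier ratio.
That jump marks the point where a core electron is being removed. So the atom has 3 valence electrons.
A main-group element with 3 valence electrons is in group 13.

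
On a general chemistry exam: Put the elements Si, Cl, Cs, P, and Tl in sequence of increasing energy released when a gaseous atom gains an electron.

Tl < Cs < P < Si < Cl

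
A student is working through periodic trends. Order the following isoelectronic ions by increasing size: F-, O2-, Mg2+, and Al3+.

Al3+ < Mg2+ < F- < O2-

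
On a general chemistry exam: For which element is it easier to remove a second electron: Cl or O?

Cl

Consider each +1 ion: Cl⁺ still has 6 valence electrons; O⁺ still has 5 valence electrons.
All are still removing valence electrons, so compare the +1 ions as you would atoms: IE_2 generally rises across a period (higher Z_eff) and falls down a group (larger shell), subject to the usual subshell exceptions.
Valence configurations: Cl⁺ [Ne]3s²3p⁴, O⁺ [He]2s²2p³.
Tabulated IE_2 (kJ/mol): Cl 2298, O 3388.
Putting it together, IE_2: Cl < O.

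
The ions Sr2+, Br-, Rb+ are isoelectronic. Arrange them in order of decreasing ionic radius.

Br- > Rb+ > Sr2+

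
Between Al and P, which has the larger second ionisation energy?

The second ionization energy removes an electron from the +1 ion. For each element: Al⁺ still has 2 valence electrons; P⁺ still has 4 valence electrons.
All are still removing valence electrons, so compare the +1 ions as you would atoms: IE_2 generally rises across a period (higher Z_eff) and falls down a group (larger shell), subject to the usual subshell exceptions.
Valence configurations: Al⁺ [Ne]3s², P⁺ [Ne]3s²3p².
Approximate IE_2 values (kJ/mol): Al 1817, P 1907.
Hence IE_2: Al < P.

P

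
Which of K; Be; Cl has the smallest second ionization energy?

Be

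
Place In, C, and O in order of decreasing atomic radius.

C is in period 2, group 14; O is in period 2, group 16; In is in period 5, group 13.
Radius decreases left→right (rising Z_eff, same n) and increases top→bottom (higher n).
Here both period and group differ, so the two effects have to be weighed against each other.
C > O: C lies to the left of O in period 2, so the across-period effect alone puts C larger.
In > C: relative to C, both the across-period and down-group shifts push In's atomic radius up.
Tabulated atomic radius (pm): C 75, O 63, In 142.
So from largest to smallest: In > C > O.

In, C, O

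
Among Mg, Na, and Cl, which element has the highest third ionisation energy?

Consider each +2 ion: Mg²⁺ is the bare [Ne] core; Na²⁺ is already 1 electron into the core; Cl²⁺ still has 5 valence electrons.
Breaking into a closed-shell core is much more expensive than removing a leftover valence electron — Na and Mg have the largest IE_3 here.
The numbers (kJ/mol): Mg 7733, Na 6910, Cl 3822.
Hence IE_3: Cl < Na < Mg.

Mg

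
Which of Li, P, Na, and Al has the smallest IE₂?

After 1 electron has been removed, what remains? Li⁺ is the bare [He] core; P⁺ still has 4 valence electrons; Na⁺ is the bare [Ne] core; Al⁺ still has 2 valence electrons.
Core electrons are held far more tightly than valence electrons, so Na and Li top the IE_2 order.
Valence configurations: P⁺ [Ne]3s²3p², Al⁺ [Ne]3s².
Approximate IE_2 values (kJ/mol): Li 7298, P 1907, Na 4562, Al 1817.
Putting it together, IE_2: Al < P < Na < Li.

Al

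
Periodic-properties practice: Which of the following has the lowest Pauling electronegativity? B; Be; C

Be is in period 2, group 2; B is in period 2, group 13; C is in period 2, group 14.
Atoms toward the upper right of the periodic table pull bonding electrons most strongly.
All lie in period 2, so electronegativity increases left to right.
The lowest Pauling electronegativity among these belongs to Be.

Be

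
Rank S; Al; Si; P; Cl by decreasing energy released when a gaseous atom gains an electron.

Cl > S > Si > P > Al

Al is in period 3, group 13; Si is in period 3, group 14; P is in period 3, group 15; S is in period 3, group 16; Cl is in period 3, group 17.
Atoms with high Z_eff and room in the valence shell (especially the halogens) have the most exothermic electron affinities.
All lie in period 3; the across-period trend (electron affinity increases left to right) applies, with the exception below.
Note the exception: Si has a higher electron affinity than P, contrary to the simple trend — adding an electron to P's half-filled 3p³ is unfavourable, so Si (3p²) has the more exothermic EA.
For reference (kJ/mol): Al 42, Si 134, P 72, S 200, Cl 349.
So from highest to lowest: Cl > S > Si > P > Al.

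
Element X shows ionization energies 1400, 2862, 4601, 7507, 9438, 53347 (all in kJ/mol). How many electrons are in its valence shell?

5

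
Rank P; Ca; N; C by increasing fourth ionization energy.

After 3 electrons have been removed, what remains? P³⁺ still has 2 valence electrons; Ca³⁺ is already 1 electron into the core; N³⁺ still has 2 valence electrons; C³⁺ still has 1 valence electron.
Usually core removal costs more than valence removal, but here the competition is close: a tightly held n=2 valence electron can cost more to remove than an n=3 core electron, so the actual values have to decide it.
Valence configurations: P³⁺ [Ne]3s², N³⁺ [He]2s², C³⁺ [He]2s¹.
The numbers (kJ/mol): P 4964, Ca 6491, N 7475, C 6223.
Overall IE_4 order: P < C < Ca < N.

P, C, Ca, N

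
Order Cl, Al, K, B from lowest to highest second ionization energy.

Al < Cl < B < K

The second ionization energy removes an electron from the +1 ion. For each element: Cl⁺ still has 6 valence electrons; Al⁺ still has 2 valence electrons; K⁺ is the bare [Ar] core; B⁺ still has 2 valence electrons.
Breaking into a closed-shell core is much more expensive than removing a leftover valence electron — K has the largest IE_2 here.
Valence configurations: Cl⁺ [Ne]3s²3p⁴, Al⁺ [Ne]3s², B⁺ [He]2s².
Tabulated IE_2 (kJ/mol): Cl 2298, Al 1817, K 3052, B 2427.
Overall IE_2 order: Al < Cl < B < K.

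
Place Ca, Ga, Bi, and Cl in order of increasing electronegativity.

Ca < Ga < Bi < Cl

Cl is in period 3, group 17; Ca is in period 4, group 2; Ga is in period 4, group 13; Bi is in period 6, group 15.
Atoms toward the upper right of the periodic table pull bonding electrons most strongly.
Here both period and group differ, so the two effects have to be weighed against each other.
Ga > Ca: Ga lies to the right of Ca in period 4, so the across-period effect alone puts Ga higher.
Bi > Ga: the two effects oppose for this pair; the across-period effect wins (2.02 vs 1.81).
Cl > Bi: relative to Bi, both the across-period and down-group shifts push Cl's electronegativity up.
For reference (Pauling): Cl 3.16, Ca 1.00, Ga 1.81, Bi 2.02.
So from lowest to highest: Ca < Ga < Bi < Cl.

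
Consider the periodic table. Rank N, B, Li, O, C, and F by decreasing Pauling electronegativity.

F > O > N > C > B > Li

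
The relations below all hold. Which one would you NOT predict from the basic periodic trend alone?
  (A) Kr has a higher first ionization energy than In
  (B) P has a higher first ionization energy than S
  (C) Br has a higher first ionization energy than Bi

The general trend: first ionization energy increases across a period and decreases down a group.
(A) Kr (period 4, group 18) vs In (period 5, group 13): the stated order agrees with the simple trend.
(B) P (period 3, group 15) vs S (period 3, group 16): the stated order contradicts the simple trend.
(C) Br (period 4, group 17) vs Bi (period 6, group 15): the stated order agrees with the simple trend.
The exception is (B): S (3p⁴) ionizes more easily than half-filled P (3p³) because the paired 3p electron in S is pushed out by e⁻–e⁻ repulsion.

(B)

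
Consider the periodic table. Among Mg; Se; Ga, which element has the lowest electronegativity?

Electronegativity increases across a period and decreases down a group, tracking effective nuclear charge and atomic size.
Here both period and group differ, so the two effects have to be weighed against each other.
Ga > Mg: the two effects oppose for this pair; the across-period effect wins (1.81 vs 1.31).
Se > Ga: Se lies to the right of Ga in period 4, so the across-period effect alone puts Se higher.
For reference (Pauling): Mg 1.31, Ga 1.81, Se 2.55.
The lowest electronegativity among these belongs to Mg.

Mg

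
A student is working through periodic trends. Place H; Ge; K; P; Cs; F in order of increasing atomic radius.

H, F, P, Ge, K, Cs

H is in period 1, group 1; F is in period 2, group 17; P is in period 3, group 15; K is in period 4, group 1; Ge is in period 4, group 14; Cs is in period 6, group 1.
Across a period the added protons contract the valence shell; down a group each new principal shell makes the atom larger.
These span different periods and groups, so the two trends combine.
F > H: period and group pull opposite ways; the down-group shift dominates (64 vs 32 pm).
P > F: both effects reinforce here, so P is clearly the larger of the two.
Ge > P: both effects reinforce here, so Ge is clearly the larger of the two.
K > Ge: K lies to the left of Ge in period 4, so the across-period effect alone puts K larger.
Cs > K: Cs sits below K in group 1, so the down-group effect alone puts Cs larger.
Tabulated atomic radius (pm): H 32, F 64, P 111, K 196, Ge 121, Cs 232.
So from smallest to largest: H < F < P < Ge < K < Cs.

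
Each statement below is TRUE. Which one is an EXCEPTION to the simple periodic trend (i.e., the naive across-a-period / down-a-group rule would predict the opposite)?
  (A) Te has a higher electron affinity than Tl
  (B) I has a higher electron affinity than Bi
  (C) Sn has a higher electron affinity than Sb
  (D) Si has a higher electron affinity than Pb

(C)

The general trend: electron affinity increases across a period and decreases down a group.
(A) Te (period 5, group 16) vs Tl (period 6, group 13): the stated order agrees with the simple trend.
(B) I (period 5, group 17) vs Bi (period 6, group 15): the stated order agrees with the simple trend.
(C) Sn (period 5, group 14) vs Sb (period 5, group 15): the stated order contradicts the simple trend.
(D) Si (period 3, group 14) vs Pb (period 6, group 14): the stated order agrees with the simple trend.
The exception is (C): adding an electron to Sb's half-filled 5p³ is unfavourable, so Sn has the more exothermic EA.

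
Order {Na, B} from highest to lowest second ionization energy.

After 1 electron has been removed, what remains? Na⁺ is the bare [Ne] core; B⁺ still has 2 valence electrons.
Breaking into a closed-shell core is much more expensive than removing a leftover valence electron — Na has the largest IE_2 here.
Approximate IE_2 values (kJ/mol): Na 4562, B 2427.
So the second ionization energies run B < Na.

Na > B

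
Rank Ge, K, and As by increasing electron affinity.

K, As, Ge

K is in period 4, group 1; Ge is in period 4, group 14; As is in period 4, group 15.
Electron affinity generally becomes more exothermic across a period toward the halogens and less exothermic down a group.
All lie in period 4; the across-period trend (electron affinity increases left to right) applies, with the exception below.
Note the exception: Ge has a higher electron affinity than As, contrary to the simple trend — adding an electron to As's half-filled 4p³ is unfavourable, so Ge (4p²) has the more exothermic EA.
Approximate values (kJ/mol): K 48, Ge 119, As 78.
So from lowest to highest: K < As < Ge.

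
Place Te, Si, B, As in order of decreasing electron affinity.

Te > Si > As > B

B is in period 2, group 13; Si is in period 3, group 14; As is in period 4, group 15; Te is in period 5, group 16.
Electron affinity generally becomes more exothermic across a period toward the halogens and less exothermic down a group.
These sit on a diagonal, where the across-period and down-group effects partly cancel.
As > B: the two effects oppose for this pair; the across-period effect wins (78 vs 27 kJ/mol).
Si > As: the two effects oppose for this pair; the down-group effect wins (134 vs 78 kJ/mol).
Te > Si: period and group pull opposite ways; the across-period shift dominates (190 vs 134 kJ/mol).
For reference (kJ/mol): B 27, Si 134, As 78, Te 190.
So from highest to lowest: Te > Si > As > B.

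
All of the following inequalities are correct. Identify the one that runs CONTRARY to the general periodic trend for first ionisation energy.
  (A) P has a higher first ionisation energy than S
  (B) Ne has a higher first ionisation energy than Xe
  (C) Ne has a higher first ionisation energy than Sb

(A)

The general trend: first ionisation energy increases across a period and decreases down a group.
(A) P (period 3, group 15) vs S (period 3, group 16): the stated order contradicts the simple trend.
(B) Ne (period 2, group 18) vs Xe (period 5, group 18): the stated order agrees with the simple trend.
(C) Ne (period 2, group 18) vs Sb (period 5, group 15): the stated order agrees with the simple trend.
The exception is (A): S (3p⁴) ionizes more easily than half-filled P (3p³) because the paired 3p electron in S is pushed out by e⁻–e⁻ repulsion.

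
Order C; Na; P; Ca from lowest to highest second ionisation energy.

The second ionization energy removes an electron from the +1 ion. For each element: C⁺ still has 3 valence electrons; Na⁺ is the bare [Ne] core; P⁺ still has 4 valence electrons; Ca⁺ still has 1 valence electron.
Breaking into a closed-shell core is much more expensive than removing a leftover valence electron — Na has the largest IE_2 here.
Valence configurations: C⁺ [He]2s²2p¹, P⁺ [Ne]3s²3p², Ca⁺ [Ar]4s¹.
Approximate IE_2 values (kJ/mol): C 2353, Na 4562, P 1907, Ca 1145.
Overall IE_2 order: Ca < P < C < Na.

Ca, P, C, Na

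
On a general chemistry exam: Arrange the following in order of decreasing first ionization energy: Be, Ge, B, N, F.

F, N, Be, B, Ge

Be is in period 2, group 2; B is in period 2, group 13; N is in period 2, group 15; F is in period 2, group 17; Ge is in period 4, group 14.
IE₁ increases left→right with effective nuclear charge and decreases top→bottom as the valence shell moves farther out.
Neither a single period nor a single group — weigh both effects.
B > Ge: the two effects oppose for this pair; the down-group effect wins (801 vs 762 kJ/mol).
Be > B: this pair runs against the simple trend — see the exception note.
N > Be: N lies to the right of Be in period 2, so the across-period effect alone puts N higher.
F > N: F lies to the right of N in period 2, so the across-period effect alone puts F higher.
Note the exception: Be has a higher first ionization energy than B, contrary to the simple trend — removing B's lone 2p electron is easier than breaking Be's filled 2s².
Tabulated first ionization energy (kJ/mol): Be 900, B 801, N 1402, F 1681, Ge 762.
So from highest to lowest: F > N > Be > B > Ge.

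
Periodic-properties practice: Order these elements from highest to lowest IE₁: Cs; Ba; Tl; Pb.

Across a period the outer electron is held more tightly (higher IE₁); down a group it sits in a higher shell, more shielded, and comes off more easily.
All lie in period 6, so first ionization energy increases left to right.
So from highest to lowest: Pb > Tl > Ba > Cs.

Pb > Tl > Ba > Cs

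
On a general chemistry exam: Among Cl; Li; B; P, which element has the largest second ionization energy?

Li

IE_2 is the cost of taking one more electron from the +1 cation: Cl⁺ still has 6 valence electrons; Li⁺ is the bare [He] core; B⁺ still has 2 valence electrons; P⁺ still has 4 valence electrons.
Pulling an electron out of a noble-gas core costs far more than removing a remaining valence electron, so Li sits at the high end of IE_2.
Valence configurations: Cl⁺ [Ne]3s²3p⁴, B⁺ [He]2s², P⁺ [Ne]3s²3p².
The numbers (kJ/mol): Cl 2298, Li 7298, B 2427, P 1907.
So the second ionization energies run P < Cl < B < Li.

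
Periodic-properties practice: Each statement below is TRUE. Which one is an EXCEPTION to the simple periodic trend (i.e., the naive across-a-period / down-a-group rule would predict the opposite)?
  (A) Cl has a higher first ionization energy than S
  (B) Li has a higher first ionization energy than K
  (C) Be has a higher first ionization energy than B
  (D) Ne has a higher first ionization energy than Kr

(C)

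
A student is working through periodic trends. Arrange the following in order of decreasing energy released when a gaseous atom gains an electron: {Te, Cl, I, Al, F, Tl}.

Adding an electron releases more energy for atoms nearer the top right (short of the noble gases).
These span different periods and groups, so the two trends combine.
Al > Tl: they share group 13; the group trend gives Al the larger value.
Te > Al: the two effects oppose for this pair; the across-period effect wins (190 vs 42 kJ/mol).
I > Te: I lies to the right of Te in period 5, so the across-period effect alone puts I higher.
F > I: F sits above I in group 17, so the down-group effect alone puts F higher.
Cl > F: this pair runs against the simple trend — see the exception note.
Note the exception: Cl has a higher electron affinity than F, contrary to the simple trend — F's small 2p subshell makes the incoming electron feel strong e⁻–e⁻ repulsion, so Cl actually releases more energy on gaining an electron.
For reference (kJ/mol): F 328, Al 42, Cl 349, Te 190, I 295, Tl 19.
So from highest to lowest: Cl > F > I > Te > Al > Tl.

Cl > F > I > Te > Al > Tl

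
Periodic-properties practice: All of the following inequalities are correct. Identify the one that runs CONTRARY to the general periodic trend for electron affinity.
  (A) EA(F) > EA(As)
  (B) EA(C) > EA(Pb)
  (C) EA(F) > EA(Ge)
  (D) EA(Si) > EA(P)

(D)

The general trend: electron affinity increases across a period and decreases down a group.
(A) F (period 2, group 17) vs As (period 4, group 15): the stated order agrees with the simple trend.
(B) C (period 2, group 14) vs Pb (period 6, group 14): the stated order agrees with the simple trend.
(C) F (period 2, group 17) vs Ge (period 4, group 14): the stated order agrees with the simple trend.
(D) Si (period 3, group 14) vs P (period 3, group 15): the stated order contradicts the simple trend.
The exception is (D): adding an electron to P's half-filled 3p³ is unfavourable, so Si (3p²) has the more exothermic EA.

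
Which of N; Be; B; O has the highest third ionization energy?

The third ionization energy removes an electron from the +2 ion. For each element: N²⁺ still has 3 valence electrons; Be²⁺ is the bare [He] core; B²⁺ still has 1 valence electron; O²⁺ still has 4 valence electrons.
Breaking into a closed-shell core is much more expensive than removing a leftover valence electron — Be has the largest IE_3 here.
Valence configurations: N²⁺ [He]2s²2p¹, B²⁺ [He]2s¹, O²⁺ [He]2s²2p².
The numbers (kJ/mol): N 4578, Be 14849, B 3660, O 5300.
Overall IE_3 order: B < N < O < Be.

Be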